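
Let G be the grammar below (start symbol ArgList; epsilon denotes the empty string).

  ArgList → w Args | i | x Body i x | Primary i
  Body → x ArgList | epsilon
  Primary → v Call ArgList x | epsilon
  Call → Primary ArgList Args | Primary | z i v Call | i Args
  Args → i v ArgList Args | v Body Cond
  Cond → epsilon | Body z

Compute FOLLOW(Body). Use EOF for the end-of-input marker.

{ EOF, i, v, w, x, z }

In ArgList → x Body i x: add FIRST(i x) = { i }.
In Args → v Body Cond: add FIRST(Cond)\{epsilon} = { x, z }.
  Since Cond is nullable, also add FOLLOW(Args) = { EOF, i, v, w, x, z }.
In Cond → Body z: add FIRST(z) = { z }.
Union: FOLLOW(Body) = { EOF, i, v, w, x, z }.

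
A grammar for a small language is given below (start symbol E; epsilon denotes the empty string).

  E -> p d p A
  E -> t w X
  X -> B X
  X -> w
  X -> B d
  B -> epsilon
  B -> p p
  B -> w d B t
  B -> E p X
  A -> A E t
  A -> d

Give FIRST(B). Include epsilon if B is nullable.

B -> epsilon contributes epsilon.
B -> p p contributes {p}.
B -> w d B t contributes {w}.
From B -> E p X: add FIRST(E) = { p, t }.
Union: FIRST(B) = { p, t, w, epsilon }.

{ p, t, w, epsilon }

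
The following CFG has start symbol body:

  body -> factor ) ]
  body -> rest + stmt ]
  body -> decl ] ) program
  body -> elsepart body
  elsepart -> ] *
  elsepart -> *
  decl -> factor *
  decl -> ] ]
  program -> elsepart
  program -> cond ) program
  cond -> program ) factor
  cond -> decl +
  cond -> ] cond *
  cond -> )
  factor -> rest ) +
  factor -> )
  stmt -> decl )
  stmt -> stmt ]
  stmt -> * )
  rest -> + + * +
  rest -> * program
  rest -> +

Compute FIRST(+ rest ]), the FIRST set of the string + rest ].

{ + }

+ is a terminal; add {+} and stop.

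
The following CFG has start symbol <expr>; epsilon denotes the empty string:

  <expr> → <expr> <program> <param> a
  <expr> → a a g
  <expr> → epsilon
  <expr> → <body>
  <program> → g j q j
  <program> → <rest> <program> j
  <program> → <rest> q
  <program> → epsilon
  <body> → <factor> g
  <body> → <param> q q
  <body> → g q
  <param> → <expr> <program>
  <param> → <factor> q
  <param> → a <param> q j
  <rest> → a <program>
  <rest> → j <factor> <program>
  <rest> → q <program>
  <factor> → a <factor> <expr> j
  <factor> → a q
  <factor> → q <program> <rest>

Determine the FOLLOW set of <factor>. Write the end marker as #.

{ a, g, j, q }

In <body> → <factor> g: add FIRST(g) = { g }.
In <param> → <factor> q: add FIRST(q) = { q }.
In <rest> → j <factor> <program>: add FIRST(<program>)\{epsilon} = { a, g, j, q }.
  Since <program> is nullable, also add FOLLOW(<rest>) = { a, g, j, q }.
In <factor> → a <factor> <expr> j: add FIRST(<expr> j) = { a, g, j, q }.
Union: FOLLOW(<factor>) = { a, g, j, q }.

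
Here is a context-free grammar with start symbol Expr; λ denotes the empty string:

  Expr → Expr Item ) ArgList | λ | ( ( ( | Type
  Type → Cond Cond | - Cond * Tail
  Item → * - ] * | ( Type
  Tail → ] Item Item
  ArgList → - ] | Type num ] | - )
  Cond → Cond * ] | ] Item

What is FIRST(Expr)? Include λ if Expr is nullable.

From Expr → Expr Item ) ArgList: Expr nullable, take FIRST(Expr) ∪ FIRST(Item) = { (, *, -, ] }.
Expr → λ contributes λ.
Expr → ( ( ( contributes {(}.
From Expr → Type: add FIRST(Type) = { -, ] }.
Union: FIRST(Expr) = { (, *, -, ], λ }.

{ (, *, -, ], λ }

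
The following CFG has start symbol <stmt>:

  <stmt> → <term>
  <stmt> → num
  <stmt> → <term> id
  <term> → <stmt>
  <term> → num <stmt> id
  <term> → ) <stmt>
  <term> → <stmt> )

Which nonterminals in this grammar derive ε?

{ } (none)

No nonterminal has an empty production or an RHS whose symbols are all nullable.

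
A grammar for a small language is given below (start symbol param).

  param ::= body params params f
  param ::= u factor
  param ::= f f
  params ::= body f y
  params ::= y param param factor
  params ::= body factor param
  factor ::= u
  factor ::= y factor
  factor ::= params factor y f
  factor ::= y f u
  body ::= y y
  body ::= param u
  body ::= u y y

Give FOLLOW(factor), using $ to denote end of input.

{ $, f, u, y }

In param ::= u factor: factor is at the end, add FOLLOW(param) = { $, f, u, y }.
In params ::= y param param factor: factor is at the end, add FOLLOW(params) = { f, u, y }.
In params ::= body factor param: add FIRST(param) = { f, u, y }.
In factor ::= y factor: factor is at the end, add FOLLOW(factor) = { $, f, u, y }.
In factor ::= params factor y f: add FIRST(y f) = { y }.
Union: FOLLOW(factor) = { $, f, u, y }.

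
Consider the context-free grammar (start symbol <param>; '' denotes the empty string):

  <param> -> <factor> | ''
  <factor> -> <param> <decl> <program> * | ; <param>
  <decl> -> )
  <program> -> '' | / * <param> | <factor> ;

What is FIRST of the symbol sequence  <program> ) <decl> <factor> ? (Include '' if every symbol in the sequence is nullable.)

Add FIRST(<program>)\{''} = { ), /, ; }; <program> is nullable, continue.
) is a terminal; add {)} and stop.

{ ), /, ; }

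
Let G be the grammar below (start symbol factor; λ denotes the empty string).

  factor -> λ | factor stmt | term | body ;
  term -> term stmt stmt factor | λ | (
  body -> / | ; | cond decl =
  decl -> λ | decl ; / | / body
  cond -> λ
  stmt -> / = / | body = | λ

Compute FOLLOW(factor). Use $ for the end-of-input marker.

factor is the start symbol, so $ ∈ FOLLOW(factor).
In factor -> factor stmt: add FIRST(stmt)\{λ} = { /, ;, = }.
  Since stmt is nullable, also add FOLLOW(factor) = { $, (, /, ;, = }.
In term -> term stmt stmt factor: factor is at the end, add FOLLOW(term) = { $, (, /, ;, = }.
Union: FOLLOW(factor) = { $, (, /, ;, = }.

{ $, (, /, ;, = }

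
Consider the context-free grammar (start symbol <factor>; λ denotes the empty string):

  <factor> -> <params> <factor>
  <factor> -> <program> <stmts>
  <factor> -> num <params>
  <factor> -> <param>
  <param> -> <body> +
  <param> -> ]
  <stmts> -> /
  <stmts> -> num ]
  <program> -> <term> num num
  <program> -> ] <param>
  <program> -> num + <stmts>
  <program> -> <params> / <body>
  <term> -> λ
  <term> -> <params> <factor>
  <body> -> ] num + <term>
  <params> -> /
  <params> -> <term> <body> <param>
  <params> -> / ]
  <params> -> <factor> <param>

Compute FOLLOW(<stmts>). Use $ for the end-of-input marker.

{ $, +, /, ], num }

In <factor> -> <program> <stmts>: <stmts> is at the end, add FOLLOW(<factor>) = { $, +, /, ], num }.
In <program> -> num + <stmts>: <stmts> is at the end, add FOLLOW(<program>) = { /, num }.
Union: FOLLOW(<stmts>) = { $, +, /, ], num }.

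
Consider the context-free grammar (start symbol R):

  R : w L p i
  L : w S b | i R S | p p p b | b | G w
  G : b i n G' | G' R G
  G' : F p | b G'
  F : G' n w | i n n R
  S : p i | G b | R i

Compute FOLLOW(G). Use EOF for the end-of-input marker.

{ b, w }

In L : G w: add FIRST(w) = { w }.
In G : G' R G: G is at the end, add FOLLOW(G) = { b, w }.
In S : G b: add FIRST(b) = { b }.
Union: FOLLOW(G) = { b, w }.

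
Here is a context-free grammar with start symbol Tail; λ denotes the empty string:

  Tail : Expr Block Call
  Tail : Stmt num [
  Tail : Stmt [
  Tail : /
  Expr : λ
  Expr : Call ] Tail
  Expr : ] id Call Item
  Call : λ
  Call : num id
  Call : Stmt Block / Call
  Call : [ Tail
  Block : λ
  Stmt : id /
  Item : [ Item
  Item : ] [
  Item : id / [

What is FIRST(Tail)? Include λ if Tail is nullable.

From Tail : Expr Block Call: Expr, Block, Call nullable, take FIRST(Expr) ∪ FIRST(Block) ∪ FIRST(Call) = { [, ], id, num }; also λ since the whole RHS is nullable.
From Tail : Stmt num [: add FIRST(Stmt) = { id }.
From Tail : Stmt [: add FIRST(Stmt) = { id }.
Tail : / contributes {/}.
Union: FIRST(Tail) = { /, [, ], id, num, λ }.

{ /, [, ], id, num, λ }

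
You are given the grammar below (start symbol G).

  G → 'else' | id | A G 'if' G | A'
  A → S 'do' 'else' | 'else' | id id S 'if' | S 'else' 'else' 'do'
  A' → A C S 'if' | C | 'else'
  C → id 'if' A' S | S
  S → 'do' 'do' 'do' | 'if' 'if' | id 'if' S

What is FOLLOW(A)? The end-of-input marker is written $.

{ 'do', 'else', 'if', id }

In G → A G 'if' G: add FIRST(G 'if' G) = { 'do', 'else', 'if', id }.
In A' → A C S 'if': add FIRST(C S 'if') = { 'do', 'if', id }.
Union: FOLLOW(A) = { 'do', 'else', 'if', id }.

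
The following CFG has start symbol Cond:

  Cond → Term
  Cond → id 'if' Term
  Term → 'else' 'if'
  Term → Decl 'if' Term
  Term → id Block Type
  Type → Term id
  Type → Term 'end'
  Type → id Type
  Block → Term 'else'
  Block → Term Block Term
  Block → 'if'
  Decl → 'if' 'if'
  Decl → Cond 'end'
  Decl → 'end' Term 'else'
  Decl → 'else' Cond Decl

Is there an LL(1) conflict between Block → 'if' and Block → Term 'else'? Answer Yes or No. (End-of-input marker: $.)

FIRST('if') = { 'if' } and FIRST(Term 'else') = { 'else', 'end', 'if', id }.
Both contain 'if', so the two alternatives are not disjoint — LL(1) conflict.

Yes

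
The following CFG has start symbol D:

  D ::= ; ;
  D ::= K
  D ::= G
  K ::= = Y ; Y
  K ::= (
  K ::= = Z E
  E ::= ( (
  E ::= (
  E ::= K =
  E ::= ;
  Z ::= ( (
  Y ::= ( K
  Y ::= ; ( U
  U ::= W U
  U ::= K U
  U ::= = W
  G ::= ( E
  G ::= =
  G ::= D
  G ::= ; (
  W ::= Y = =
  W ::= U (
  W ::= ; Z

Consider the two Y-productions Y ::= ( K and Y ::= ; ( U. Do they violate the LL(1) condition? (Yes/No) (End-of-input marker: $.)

No

FIRST(( K) = { ( } and FIRST(; ( U) = { ; }.
The FIRST sets are disjoint and neither alternative is nullable — no conflict.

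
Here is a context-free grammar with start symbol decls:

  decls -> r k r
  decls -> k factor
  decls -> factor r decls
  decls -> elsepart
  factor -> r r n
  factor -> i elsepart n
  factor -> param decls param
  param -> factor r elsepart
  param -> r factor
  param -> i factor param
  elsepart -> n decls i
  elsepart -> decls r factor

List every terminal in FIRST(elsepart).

elsepart -> n decls i contributes {n}.
From elsepart -> decls r factor: add FIRST(decls) = { i, k, n, r }.
Union: FIRST(elsepart) = { i, k, n, r }.

{ i, k, n, r }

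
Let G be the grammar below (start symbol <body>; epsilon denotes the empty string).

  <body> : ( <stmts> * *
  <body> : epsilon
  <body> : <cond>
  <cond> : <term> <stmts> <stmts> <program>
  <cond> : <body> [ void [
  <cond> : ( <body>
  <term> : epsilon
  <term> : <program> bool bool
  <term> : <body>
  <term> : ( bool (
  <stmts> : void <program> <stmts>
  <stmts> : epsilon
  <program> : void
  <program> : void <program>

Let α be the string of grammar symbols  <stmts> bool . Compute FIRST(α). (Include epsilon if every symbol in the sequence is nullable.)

{ bool, void }

Add FIRST(<stmts>)\{epsilon} = { void }; <stmts> is nullable, continue.
bool is a terminal; add {bool} and stop.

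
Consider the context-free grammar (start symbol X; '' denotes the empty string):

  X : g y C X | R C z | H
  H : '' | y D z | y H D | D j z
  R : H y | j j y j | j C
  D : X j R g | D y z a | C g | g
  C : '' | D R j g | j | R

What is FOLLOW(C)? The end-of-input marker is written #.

{ #, g, j, y, z }

In X : g y C X: add FIRST(X)\{''} = { g, j, y }.
  Since X is nullable, also add FOLLOW(X) = { #, j }.
In X : R C z: add FIRST(z) = { z }.
In R : j C: C is at the end, add FOLLOW(R) = { #, g, j, y, z }.
In D : C g: add FIRST(g) = { g }.
Union: FOLLOW(C) = { #, g, j, y, z }.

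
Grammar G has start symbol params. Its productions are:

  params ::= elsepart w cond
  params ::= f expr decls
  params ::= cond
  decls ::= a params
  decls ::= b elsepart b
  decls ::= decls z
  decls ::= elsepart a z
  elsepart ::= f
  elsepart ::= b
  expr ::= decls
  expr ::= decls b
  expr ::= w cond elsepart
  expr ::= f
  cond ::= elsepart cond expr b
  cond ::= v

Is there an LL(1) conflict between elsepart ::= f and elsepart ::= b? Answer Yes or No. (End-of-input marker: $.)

FIRST(f) = { f } and FIRST(b) = { b }.
The FIRST sets are disjoint and neither alternative is nullable — no conflict.

No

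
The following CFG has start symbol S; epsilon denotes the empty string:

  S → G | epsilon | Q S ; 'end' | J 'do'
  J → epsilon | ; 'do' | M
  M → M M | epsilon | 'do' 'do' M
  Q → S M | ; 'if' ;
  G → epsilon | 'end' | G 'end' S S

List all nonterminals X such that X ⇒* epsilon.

Directly nullable (have an epsilon-production): S, J, M, G.
Q → S M with every symbol nullable, so Q is nullable.

{ G, J, M, Q, S }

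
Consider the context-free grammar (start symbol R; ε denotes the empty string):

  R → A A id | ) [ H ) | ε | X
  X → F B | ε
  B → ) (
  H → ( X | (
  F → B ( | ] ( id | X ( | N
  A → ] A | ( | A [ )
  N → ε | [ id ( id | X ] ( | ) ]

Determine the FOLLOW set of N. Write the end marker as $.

{ ) }

In F → N: N is at the end, add FOLLOW(F) = { ) }.
Union: FOLLOW(N) = { ) }.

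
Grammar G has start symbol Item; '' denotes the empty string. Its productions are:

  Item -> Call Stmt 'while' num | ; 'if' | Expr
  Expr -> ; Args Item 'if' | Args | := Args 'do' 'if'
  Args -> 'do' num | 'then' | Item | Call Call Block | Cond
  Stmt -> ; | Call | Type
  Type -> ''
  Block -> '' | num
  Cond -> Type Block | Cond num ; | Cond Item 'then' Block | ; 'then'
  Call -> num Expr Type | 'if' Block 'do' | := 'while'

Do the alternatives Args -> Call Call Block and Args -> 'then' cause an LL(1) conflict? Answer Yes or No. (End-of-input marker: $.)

No

FIRST(Call Call Block) = { 'if', :=, num } and FIRST('then') = { 'then' }.
The FIRST sets are disjoint and neither alternative is nullable — no conflict.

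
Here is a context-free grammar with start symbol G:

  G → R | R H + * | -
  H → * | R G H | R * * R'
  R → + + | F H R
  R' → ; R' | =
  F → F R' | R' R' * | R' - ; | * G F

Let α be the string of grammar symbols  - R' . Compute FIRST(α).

{ - }

- is a terminal; add {-} and stop.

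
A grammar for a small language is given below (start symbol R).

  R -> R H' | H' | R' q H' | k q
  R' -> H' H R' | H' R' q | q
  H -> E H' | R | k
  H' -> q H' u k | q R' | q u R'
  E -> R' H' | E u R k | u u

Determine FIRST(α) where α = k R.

{ k }

k is a terminal; add {k} and stop.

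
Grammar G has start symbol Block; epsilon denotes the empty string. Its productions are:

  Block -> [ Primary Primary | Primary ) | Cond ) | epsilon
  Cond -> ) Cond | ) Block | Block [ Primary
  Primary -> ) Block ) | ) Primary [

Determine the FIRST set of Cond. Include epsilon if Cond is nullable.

{ ), [ }

Cond -> ) Cond contributes {)}.
Cond -> ) Block contributes {)}.
From Cond -> Block [ Primary: Block nullable, take FIRST(Block) ∪ {[} = { ), [ }.
Union: FIRST(Cond) = { ), [ }.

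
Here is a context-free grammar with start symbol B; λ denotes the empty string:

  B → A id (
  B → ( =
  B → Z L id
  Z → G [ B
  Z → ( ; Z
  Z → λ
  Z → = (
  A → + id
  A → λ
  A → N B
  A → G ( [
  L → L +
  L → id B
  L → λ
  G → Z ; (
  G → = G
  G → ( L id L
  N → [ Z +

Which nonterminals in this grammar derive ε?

Directly nullable (have an λ-production): Z, A, L.
No other nonterminal has a production whose RHS symbols are all nullable.

{ A, L, Z }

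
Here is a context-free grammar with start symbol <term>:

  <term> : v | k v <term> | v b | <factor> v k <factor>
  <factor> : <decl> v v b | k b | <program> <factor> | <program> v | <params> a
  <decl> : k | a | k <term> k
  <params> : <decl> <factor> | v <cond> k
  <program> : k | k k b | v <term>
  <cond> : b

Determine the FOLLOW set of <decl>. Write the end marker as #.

{ a, k, v }

In <factor> : <decl> v v b: add FIRST(v v b) = { v }.
In <params> : <decl> <factor>: add FIRST(<factor>) = { a, k, v }.
Union: FOLLOW(<decl>) = { a, k, v }.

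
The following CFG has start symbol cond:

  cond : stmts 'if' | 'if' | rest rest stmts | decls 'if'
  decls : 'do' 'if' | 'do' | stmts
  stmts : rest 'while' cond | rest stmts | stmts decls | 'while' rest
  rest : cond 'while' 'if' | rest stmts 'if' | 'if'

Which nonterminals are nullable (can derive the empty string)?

No nonterminal has an empty production or an RHS whose symbols are all nullable.

{ } (none)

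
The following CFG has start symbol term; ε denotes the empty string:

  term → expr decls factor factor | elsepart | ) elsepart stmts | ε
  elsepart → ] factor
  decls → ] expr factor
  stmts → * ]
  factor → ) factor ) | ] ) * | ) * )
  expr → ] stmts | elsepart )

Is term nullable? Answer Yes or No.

term has an ε-production, so term ⇒ ε.

Yes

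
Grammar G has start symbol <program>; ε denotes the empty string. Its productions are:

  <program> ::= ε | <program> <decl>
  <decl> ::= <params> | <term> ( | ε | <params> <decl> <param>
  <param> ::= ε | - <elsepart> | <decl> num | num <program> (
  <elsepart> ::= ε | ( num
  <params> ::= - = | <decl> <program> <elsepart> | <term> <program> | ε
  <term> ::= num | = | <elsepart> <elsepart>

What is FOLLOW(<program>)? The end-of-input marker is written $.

<program> is the start symbol, so $ ∈ FOLLOW(<program>).
In <program> ::= <program> <decl>: add FIRST(<decl>)\{ε} = { (, -, =, num }.
  Since <decl> is nullable, also add FOLLOW(<program>) = { $, (, -, =, num }.
In <param> ::= num <program> (: add FIRST(() = { ( }.
In <params> ::= <decl> <program> <elsepart>: add FIRST(<elsepart>)\{ε} = { ( }.
  Since <elsepart> is nullable, also add FOLLOW(<params>) = { $, (, -, =, num }.
In <params> ::= <term> <program>: <program> is at the end, add FOLLOW(<params>) = { $, (, -, =, num }.
Union: FOLLOW(<program>) = { $, (, -, =, num }.

{ $, (, -, =, num }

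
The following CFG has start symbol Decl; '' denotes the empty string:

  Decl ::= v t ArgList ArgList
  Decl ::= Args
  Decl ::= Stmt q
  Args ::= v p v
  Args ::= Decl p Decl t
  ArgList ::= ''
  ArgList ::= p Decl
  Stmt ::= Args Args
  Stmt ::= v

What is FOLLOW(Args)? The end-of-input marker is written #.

{ #, p, q, t, v }

In Decl ::= Args: Args is at the end, add FOLLOW(Decl) = { #, p, t }.
In Stmt ::= Args Args: add FIRST(Args) = { v }.
In Stmt ::= Args Args: Args is at the end, add FOLLOW(Stmt) = { q }.
Union: FOLLOW(Args) = { #, p, q, t, v }.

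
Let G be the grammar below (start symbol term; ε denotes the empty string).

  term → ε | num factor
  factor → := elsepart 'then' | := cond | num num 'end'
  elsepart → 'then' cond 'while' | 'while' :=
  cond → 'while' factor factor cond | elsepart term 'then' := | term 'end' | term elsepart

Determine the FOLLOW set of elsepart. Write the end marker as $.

In factor → := elsepart 'then': add FIRST('then') = { 'then' }.
In cond → elsepart term 'then' :=: add FIRST(term 'then' :=) = { 'then', num }.
In cond → term elsepart: elsepart is at the end, add FOLLOW(cond) = { $, 'end', 'then', 'while', :=, num }.
Union: FOLLOW(elsepart) = { $, 'end', 'then', 'while', :=, num }.

{ $, 'end', 'then', 'while', :=, num }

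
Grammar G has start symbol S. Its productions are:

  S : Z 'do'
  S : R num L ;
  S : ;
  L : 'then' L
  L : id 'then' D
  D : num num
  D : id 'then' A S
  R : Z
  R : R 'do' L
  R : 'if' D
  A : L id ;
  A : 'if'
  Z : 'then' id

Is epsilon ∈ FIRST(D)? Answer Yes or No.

No

No nonterminal in this grammar is nullable.
No production of D has an RHS whose symbols are all nullable, so D is not nullable.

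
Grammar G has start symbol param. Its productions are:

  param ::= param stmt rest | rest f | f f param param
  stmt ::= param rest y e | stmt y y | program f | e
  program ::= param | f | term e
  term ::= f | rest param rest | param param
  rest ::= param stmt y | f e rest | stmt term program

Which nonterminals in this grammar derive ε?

No nonterminal has an empty production or an RHS whose symbols are all nullable.

{ } (none)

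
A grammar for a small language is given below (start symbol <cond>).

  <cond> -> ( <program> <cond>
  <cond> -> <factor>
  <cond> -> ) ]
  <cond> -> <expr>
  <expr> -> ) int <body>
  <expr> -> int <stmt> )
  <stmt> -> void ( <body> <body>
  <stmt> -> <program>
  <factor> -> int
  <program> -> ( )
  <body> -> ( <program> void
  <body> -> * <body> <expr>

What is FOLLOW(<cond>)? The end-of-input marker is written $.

{ $ }

<cond> is the start symbol, so $ ∈ FOLLOW(<cond>).
In <cond> -> ( <program> <cond>: <cond> is at the end, add FOLLOW(<cond>) = { $ }.
Union: FOLLOW(<cond>) = { $ }.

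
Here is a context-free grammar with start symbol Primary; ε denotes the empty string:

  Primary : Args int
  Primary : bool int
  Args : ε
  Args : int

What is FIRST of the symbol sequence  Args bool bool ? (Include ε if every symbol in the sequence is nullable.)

{ bool, int }

Add FIRST(Args)\{ε} = { int }; Args is nullable, continue.
bool is a terminal; add {bool} and stop.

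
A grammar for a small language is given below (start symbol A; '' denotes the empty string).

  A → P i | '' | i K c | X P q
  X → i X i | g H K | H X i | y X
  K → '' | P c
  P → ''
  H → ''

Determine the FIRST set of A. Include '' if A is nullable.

{ g, i, y, '' }

From A → P i: P nullable, take FIRST(P) ∪ {i} = { i }.
A → '' contributes ''.
A → i K c contributes {i}.
From A → X P q: add FIRST(X) = { g, i, y }.
Union: FIRST(A) = { g, i, y, '' }.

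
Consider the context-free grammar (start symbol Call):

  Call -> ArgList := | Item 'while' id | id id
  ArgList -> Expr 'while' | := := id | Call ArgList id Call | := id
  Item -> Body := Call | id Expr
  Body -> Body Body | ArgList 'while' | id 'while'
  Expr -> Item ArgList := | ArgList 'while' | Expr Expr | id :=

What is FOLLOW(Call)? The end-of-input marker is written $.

{ $, 'while', :=, id }

Call is the start symbol, so $ ∈ FOLLOW(Call).
In ArgList -> Call ArgList id Call: add FIRST(ArgList id Call) = { :=, id }.
In ArgList -> Call ArgList id Call: Call is at the end, add FOLLOW(ArgList) = { 'while', :=, id }.
In Item -> Body := Call: Call is at the end, add FOLLOW(Item) = { 'while', :=, id }.
Union: FOLLOW(Call) = { $, 'while', :=, id }.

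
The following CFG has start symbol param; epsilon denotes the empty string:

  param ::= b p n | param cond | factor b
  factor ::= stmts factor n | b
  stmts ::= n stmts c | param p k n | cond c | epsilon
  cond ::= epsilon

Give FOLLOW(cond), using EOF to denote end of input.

{ EOF, c, p }

In param ::= param cond: cond is at the end, add FOLLOW(param) = { EOF, p }.
In stmts ::= cond c: add FIRST(c) = { c }.
Union: FOLLOW(cond) = { EOF, c, p }.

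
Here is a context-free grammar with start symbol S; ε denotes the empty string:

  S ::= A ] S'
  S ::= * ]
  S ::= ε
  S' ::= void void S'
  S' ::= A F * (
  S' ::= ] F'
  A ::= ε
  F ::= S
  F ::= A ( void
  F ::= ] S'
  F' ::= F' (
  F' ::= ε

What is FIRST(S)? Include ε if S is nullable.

From S ::= A ] S': A nullable, take FIRST(A) ∪ {]} = { ] }.
S ::= * ] contributes {*}.
S ::= ε contributes ε.
Union: FIRST(S) = { *, ], ε }.

{ *, ], ε }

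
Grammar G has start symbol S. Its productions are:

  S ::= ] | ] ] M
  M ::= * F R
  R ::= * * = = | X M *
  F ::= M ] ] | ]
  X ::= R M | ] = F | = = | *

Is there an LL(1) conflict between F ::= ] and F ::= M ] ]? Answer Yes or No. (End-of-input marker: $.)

No

FIRST(]) = { ] } and FIRST(M ] ]) = { * }.
The FIRST sets are disjoint and neither alternative is nullable — no conflict.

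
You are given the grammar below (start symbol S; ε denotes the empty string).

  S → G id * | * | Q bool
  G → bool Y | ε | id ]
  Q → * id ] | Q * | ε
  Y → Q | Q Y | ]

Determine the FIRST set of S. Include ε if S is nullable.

{ *, bool, id }

From S → G id *: G nullable, take FIRST(G) ∪ {id} = { bool, id }.
S → * contributes {*}.
From S → Q bool: Q nullable, take FIRST(Q) ∪ {bool} = { *, bool }.
Union: FIRST(S) = { *, bool, id }.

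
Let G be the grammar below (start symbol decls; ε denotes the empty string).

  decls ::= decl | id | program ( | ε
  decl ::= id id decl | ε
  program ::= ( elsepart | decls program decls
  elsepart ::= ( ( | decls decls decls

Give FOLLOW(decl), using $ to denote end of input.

{ $, (, id }

In decls ::= decl: decl is at the end, add FOLLOW(decls) = { $, (, id }.
In decl ::= id id decl: decl is at the end, add FOLLOW(decl) = { $, (, id }.
Union: FOLLOW(decl) = { $, (, id }.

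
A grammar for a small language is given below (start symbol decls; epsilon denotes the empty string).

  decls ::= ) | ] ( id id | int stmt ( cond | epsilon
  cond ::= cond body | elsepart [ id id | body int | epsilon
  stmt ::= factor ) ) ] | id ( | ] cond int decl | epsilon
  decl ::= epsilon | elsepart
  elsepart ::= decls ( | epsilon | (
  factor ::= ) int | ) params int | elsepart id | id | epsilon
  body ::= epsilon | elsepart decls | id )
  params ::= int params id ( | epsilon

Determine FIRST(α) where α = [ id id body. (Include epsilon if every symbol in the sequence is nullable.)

{ [ }

[ is a terminal; add {[} and stop.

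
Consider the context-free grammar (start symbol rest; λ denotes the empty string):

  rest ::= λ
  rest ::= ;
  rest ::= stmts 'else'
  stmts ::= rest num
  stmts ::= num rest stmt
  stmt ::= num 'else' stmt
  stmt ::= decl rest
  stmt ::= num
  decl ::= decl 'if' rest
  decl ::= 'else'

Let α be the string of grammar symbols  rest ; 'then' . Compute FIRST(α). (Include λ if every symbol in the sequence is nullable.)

Add FIRST(rest)\{λ} = { ;, num }; rest is nullable, continue.
; is a terminal; add {;} and stop.

{ ;, num }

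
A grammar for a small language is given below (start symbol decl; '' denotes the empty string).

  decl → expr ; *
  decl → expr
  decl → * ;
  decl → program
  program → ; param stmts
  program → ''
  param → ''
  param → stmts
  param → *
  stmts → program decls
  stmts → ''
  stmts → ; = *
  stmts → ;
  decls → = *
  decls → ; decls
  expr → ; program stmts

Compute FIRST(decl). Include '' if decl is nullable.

{ *, ;, '' }

From decl → expr ; *: add FIRST(expr) = { ; }.
From decl → expr: add FIRST(expr) = { ; }.
decl → * ; contributes {*}.
From decl → program: add FIRST(program) = { ;, '' } (including '' since program is nullable).
Union: FIRST(decl) = { *, ;, '' }.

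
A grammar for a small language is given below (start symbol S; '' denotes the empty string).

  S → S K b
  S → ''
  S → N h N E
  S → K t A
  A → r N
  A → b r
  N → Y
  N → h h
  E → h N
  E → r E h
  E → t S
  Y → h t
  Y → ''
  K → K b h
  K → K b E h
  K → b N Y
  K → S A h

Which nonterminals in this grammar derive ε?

{ N, S, Y }

Directly nullable (have an ''-production): S, Y.
N → Y with every symbol nullable, so N is nullable.
No other nonterminal has a production whose RHS symbols are all nullable.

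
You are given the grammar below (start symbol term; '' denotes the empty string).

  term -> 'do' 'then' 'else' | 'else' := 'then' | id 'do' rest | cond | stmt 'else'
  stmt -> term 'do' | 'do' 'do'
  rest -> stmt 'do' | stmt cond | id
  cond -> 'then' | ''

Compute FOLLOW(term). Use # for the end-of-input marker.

{ #, 'do' }

term is the start symbol, so # ∈ FOLLOW(term).
In stmt -> term 'do': add FIRST('do') = { 'do' }.
Union: FOLLOW(term) = { #, 'do' }.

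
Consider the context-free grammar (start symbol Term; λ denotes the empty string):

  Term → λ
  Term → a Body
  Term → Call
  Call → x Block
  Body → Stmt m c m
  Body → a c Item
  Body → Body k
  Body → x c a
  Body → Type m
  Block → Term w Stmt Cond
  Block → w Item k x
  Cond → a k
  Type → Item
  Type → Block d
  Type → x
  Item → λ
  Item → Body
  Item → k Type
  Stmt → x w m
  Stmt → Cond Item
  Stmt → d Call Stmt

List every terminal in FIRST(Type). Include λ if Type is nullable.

{ a, d, k, m, w, x, λ }

From Type → Item: add FIRST(Item) = { a, d, k, m, w, x, λ } (including λ since Item is nullable).
From Type → Block d: add FIRST(Block) = { a, w, x }.
Type → x contributes {x}.
Union: FIRST(Type) = { a, d, k, m, w, x, λ }.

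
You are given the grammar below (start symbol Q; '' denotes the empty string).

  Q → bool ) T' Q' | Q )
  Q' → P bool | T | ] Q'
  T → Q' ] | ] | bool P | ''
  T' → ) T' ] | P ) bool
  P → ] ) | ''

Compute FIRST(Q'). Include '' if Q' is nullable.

From Q' → P bool: P nullable, take FIRST(P) ∪ {bool} = { ], bool }.
From Q' → T: add FIRST(T) = { ], bool, '' } (including '' since T is nullable).
Q' → ] Q' contributes {]}.
Union: FIRST(Q') = { ], bool, '' }.

{ ], bool, '' }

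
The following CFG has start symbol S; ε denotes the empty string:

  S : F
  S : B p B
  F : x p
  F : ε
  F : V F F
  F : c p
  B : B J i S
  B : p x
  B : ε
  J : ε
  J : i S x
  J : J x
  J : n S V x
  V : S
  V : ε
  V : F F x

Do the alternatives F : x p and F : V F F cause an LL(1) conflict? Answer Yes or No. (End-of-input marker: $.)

Yes

FIRST(x p) = { x } and FIRST(V F F) = { c, i, n, p, x, ε }.
Both contain x, so the two alternatives are not disjoint — LL(1) conflict.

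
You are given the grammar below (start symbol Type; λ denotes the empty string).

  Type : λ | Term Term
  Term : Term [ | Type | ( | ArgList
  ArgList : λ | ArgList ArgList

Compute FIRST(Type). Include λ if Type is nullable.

Type : λ contributes λ.
From Type : Term Term: Term, Term nullable, take FIRST(Term) ∪ FIRST(Term) = { (, [ }; also λ since the whole RHS is nullable.
Union: FIRST(Type) = { (, [, λ }.

{ (, [, λ }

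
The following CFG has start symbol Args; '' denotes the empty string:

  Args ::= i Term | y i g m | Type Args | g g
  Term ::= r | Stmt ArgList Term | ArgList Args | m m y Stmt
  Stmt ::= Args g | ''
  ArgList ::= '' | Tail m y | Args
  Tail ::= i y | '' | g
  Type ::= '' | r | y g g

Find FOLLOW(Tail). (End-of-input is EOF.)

In ArgList ::= Tail m y: add FIRST(m y) = { m }.
Union: FOLLOW(Tail) = { m }.

{ m }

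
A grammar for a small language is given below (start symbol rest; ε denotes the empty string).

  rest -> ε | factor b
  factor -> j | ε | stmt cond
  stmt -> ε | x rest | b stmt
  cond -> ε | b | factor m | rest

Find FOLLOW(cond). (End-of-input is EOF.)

In factor -> stmt cond: cond is at the end, add FOLLOW(factor) = { b, m }.
Union: FOLLOW(cond) = { b, m }.

{ b, m }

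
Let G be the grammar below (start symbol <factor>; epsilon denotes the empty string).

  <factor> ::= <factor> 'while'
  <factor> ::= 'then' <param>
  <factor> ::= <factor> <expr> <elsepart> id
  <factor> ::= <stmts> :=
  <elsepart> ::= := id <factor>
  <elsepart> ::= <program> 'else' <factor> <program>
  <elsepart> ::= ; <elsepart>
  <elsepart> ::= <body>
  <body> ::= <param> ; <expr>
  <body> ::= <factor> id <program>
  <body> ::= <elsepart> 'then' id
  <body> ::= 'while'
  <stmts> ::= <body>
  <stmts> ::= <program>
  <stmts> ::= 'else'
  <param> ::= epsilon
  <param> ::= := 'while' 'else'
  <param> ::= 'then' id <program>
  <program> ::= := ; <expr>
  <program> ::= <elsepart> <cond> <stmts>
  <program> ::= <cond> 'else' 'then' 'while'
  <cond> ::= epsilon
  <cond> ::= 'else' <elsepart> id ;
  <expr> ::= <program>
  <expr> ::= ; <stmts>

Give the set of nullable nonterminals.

{ <cond>, <param> }

Directly nullable (have an epsilon-production): <param>, <cond>.
No other nonterminal has a production whose RHS symbols are all nullable.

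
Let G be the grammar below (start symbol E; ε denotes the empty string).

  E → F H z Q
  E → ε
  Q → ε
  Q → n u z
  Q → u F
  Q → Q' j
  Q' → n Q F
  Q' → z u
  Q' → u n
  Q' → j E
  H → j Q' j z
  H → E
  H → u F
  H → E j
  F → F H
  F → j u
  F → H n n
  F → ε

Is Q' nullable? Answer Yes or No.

No

Nullable nonterminals: E, F, H, Q.
No production of Q' has an RHS whose symbols are all nullable, so Q' is not nullable.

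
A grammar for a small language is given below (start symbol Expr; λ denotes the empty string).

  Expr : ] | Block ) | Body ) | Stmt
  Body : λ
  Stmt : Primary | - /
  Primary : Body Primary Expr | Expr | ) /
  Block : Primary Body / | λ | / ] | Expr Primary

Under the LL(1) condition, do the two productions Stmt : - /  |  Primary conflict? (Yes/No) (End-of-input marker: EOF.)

FIRST(- /) = { - } and FIRST(Primary) = { ), -, /, ] }.
Both contain -, so the two alternatives are not disjoint — LL(1) conflict.

Yes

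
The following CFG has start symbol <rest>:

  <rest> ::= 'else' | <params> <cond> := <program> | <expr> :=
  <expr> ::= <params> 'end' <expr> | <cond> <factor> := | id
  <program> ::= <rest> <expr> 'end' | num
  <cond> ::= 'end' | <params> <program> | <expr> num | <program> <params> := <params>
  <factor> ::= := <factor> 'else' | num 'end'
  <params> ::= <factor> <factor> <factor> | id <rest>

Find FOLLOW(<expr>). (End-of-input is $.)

In <rest> ::= <expr> :=: add FIRST(:=) = { := }.
In <expr> ::= <params> 'end' <expr>: <expr> is at the end, add FOLLOW(<expr>) = { 'end', :=, num }.
In <program> ::= <rest> <expr> 'end': add FIRST('end') = { 'end' }.
In <cond> ::= <expr> num: add FIRST(num) = { num }.
Union: FOLLOW(<expr>) = { 'end', :=, num }.

{ 'end', :=, num }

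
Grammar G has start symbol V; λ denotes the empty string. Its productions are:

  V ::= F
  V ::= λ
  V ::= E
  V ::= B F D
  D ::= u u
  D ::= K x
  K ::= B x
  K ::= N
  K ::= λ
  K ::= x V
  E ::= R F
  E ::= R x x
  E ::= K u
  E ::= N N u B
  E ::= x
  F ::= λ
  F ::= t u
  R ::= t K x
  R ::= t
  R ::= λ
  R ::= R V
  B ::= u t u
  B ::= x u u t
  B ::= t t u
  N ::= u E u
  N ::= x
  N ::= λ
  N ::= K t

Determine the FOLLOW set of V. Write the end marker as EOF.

V is the start symbol, so EOF ∈ FOLLOW(V).
In K ::= x V: V is at the end, add FOLLOW(K) = { t, u, x }.
In R ::= R V: V is at the end, add FOLLOW(R) = { EOF, t, u, x }.
Union: FOLLOW(V) = { EOF, t, u, x }.

{ EOF, t, u, x }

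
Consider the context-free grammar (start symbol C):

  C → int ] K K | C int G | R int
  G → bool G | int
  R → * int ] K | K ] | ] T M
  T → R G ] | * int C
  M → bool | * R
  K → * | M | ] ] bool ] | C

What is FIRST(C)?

C → int ] K K contributes {int}.
From C → C int G: add FIRST(C) = { *, ], bool, int }.
From C → R int: add FIRST(R) = { *, ], bool, int }.
Union: FIRST(C) = { *, ], bool, int }.

{ *, ], bool, int }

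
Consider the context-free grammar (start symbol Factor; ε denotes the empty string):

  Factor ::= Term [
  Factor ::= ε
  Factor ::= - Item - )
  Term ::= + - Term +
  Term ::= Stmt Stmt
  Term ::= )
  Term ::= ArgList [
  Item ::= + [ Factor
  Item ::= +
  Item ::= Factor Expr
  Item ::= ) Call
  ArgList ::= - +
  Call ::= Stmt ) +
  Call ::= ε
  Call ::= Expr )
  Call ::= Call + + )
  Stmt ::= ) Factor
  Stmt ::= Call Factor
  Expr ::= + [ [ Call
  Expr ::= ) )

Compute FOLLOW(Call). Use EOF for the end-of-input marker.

{ ), +, -, [ }

In Item ::= ) Call: Call is at the end, add FOLLOW(Item) = { - }.
In Call ::= Call + + ): add FIRST(+ + )) = { + }.
In Stmt ::= Call Factor: add FIRST(Factor)\{ε} = { ), +, -, [ }.
  Since Factor is nullable, also add FOLLOW(Stmt) = { ), +, -, [ }.
In Expr ::= + [ [ Call: Call is at the end, add FOLLOW(Expr) = { ), - }.
Union: FOLLOW(Call) = { ), +, -, [ }.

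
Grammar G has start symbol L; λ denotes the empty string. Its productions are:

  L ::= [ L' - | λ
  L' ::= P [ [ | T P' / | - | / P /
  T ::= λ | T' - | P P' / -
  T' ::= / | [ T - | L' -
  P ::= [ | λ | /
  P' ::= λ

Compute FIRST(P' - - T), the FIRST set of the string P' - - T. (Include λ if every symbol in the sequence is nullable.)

{ - }

Add FIRST(P')\{λ} = {  }; P' is nullable, continue.
- is a terminal; add {-} and stop.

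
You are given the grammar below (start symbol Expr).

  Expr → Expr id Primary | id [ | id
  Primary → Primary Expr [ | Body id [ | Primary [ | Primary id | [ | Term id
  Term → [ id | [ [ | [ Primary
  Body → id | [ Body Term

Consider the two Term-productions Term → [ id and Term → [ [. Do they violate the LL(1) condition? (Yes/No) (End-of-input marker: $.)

FIRST([ id) = { [ } and FIRST([ [) = { [ }.
Both contain [, so the two alternatives are not disjoint — LL(1) conflict.

Yes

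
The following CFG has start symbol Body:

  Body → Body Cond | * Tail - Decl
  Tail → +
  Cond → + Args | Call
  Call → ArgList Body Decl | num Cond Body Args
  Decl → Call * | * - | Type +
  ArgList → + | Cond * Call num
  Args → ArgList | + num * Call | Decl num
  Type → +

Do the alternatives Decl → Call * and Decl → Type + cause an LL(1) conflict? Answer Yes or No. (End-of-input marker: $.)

Yes

FIRST(Call *) = { +, num } and FIRST(Type +) = { + }.
Both contain +, so the two alternatives are not disjoint — LL(1) conflict.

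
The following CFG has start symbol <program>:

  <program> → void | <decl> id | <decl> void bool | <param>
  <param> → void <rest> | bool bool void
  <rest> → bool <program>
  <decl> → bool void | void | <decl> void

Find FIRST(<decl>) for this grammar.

<decl> → bool void contributes {bool}.
<decl> → void contributes {void}.
From <decl> → <decl> void: add FIRST(<decl>) = { bool, void }.
Union: FIRST(<decl>) = { bool, void }.

{ bool, void }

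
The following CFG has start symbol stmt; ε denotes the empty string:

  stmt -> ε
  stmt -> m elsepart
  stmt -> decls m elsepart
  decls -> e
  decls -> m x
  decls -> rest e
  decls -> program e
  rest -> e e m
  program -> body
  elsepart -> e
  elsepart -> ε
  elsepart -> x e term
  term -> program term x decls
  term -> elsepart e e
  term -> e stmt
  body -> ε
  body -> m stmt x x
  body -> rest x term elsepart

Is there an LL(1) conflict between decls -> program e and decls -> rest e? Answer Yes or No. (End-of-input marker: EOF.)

FIRST(program e) = { e, m } and FIRST(rest e) = { e }.
Both contain e, so the two alternatives are not disjoint — LL(1) conflict.

Yes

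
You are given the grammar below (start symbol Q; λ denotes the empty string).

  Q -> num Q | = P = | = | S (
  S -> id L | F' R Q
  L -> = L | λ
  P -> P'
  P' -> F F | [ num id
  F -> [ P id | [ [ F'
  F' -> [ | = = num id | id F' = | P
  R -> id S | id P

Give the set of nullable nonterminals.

{ L }

Directly nullable (have an λ-production): L.
No other nonterminal has a production whose RHS symbols are all nullable.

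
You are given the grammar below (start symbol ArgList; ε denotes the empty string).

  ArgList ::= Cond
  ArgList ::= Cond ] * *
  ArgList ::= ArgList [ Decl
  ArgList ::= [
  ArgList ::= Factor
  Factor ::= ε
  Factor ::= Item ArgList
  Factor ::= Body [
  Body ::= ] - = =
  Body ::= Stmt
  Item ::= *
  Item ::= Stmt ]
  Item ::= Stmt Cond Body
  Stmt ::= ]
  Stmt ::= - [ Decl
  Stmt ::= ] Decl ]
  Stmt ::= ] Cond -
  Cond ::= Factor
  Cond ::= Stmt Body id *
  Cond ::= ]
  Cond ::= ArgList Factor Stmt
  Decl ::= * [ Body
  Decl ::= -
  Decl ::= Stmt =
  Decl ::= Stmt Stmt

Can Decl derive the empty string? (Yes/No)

Nullable nonterminals: ArgList, Cond, Factor.
No production of Decl has an RHS whose symbols are all nullable, so Decl is not nullable.

No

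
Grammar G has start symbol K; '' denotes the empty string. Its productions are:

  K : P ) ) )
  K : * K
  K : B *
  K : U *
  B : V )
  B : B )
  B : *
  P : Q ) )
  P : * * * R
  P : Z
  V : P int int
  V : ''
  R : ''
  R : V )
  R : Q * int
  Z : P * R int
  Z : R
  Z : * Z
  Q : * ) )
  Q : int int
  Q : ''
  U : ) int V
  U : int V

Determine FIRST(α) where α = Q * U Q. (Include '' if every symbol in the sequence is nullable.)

Add FIRST(Q)\{''} = { *, int }; Q is nullable, continue.
* is a terminal; add {*} and stop.

{ *, int }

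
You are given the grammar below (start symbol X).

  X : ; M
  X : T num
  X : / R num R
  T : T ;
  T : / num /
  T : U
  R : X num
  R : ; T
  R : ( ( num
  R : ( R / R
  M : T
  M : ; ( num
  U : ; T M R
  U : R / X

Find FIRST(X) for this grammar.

{ (, /, ; }

X : ; M contributes {;}.
From X : T num: add FIRST(T) = { (, /, ; }.
X : / R num R contributes {/}.
Union: FIRST(X) = { (, /, ; }.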